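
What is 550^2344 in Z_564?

Using repeated squaring:
2344 in binary is 100100101000, i.e. 2344 = 2048 + 256 + 32 + 8.
550^1 ≡ 550 (mod 564)
550^2 ≡ 550^2 = 302500 ≡ 196 (mod 564)
550^4 ≡ 196^2 = 38416 ≡ 64 (mod 564)
550^8 ≡ 64^2 = 4096 ≡ 148 (mod 564)
550^16 ≡ 148^2 = 21904 ≡ 472 (mod 564)
550^32 ≡ 472^2 = 222784 ≡ 4 (mod 564)
550^64 ≡ 4^2 = 16 (mod 564)
550^128 ≡ 16^2 = 256 (mod 564)
550^256 ≡ 256^2 = 65536 ≡ 112 (mod 564)
550^512 ≡ 112^2 = 12544 ≡ 136 (mod 564)
550^1024 ≡ 136^2 = 18496 ≡ 448 (mod 564)
550^2048 ≡ 448^2 = 200704 ≡ 484 (mod 564)
550^2344 = 550^2048 * 550^256 * 550^32 * 550^8 ≡ 484 * 112 * 4 * 148 (mod 564).
Accumulate the product:
484 * 112 = 54208 ≡ 64
64 * 4 = 256
256 * 148 = 37888 ≡ 100

100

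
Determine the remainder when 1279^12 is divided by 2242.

12 in binary is 1100, i.e. 12 = 8 + 4.
1279^1 ≡ 1279 (mod 2242)
1279^2 ≡ 1279^2 = 1635841 ≡ 1423 (mod 2242)
1279^4 ≡ 1423^2 = 2024929 ≡ 403 (mod 2242)
1279^8 ≡ 403^2 = 162409 ≡ 985 (mod 2242)
1279^12 = 1279^8 * 1279^4 ≡ 985 * 403 (mod 2242).
985 * 403 = 396955 ≡ 121 (mod 2242).

121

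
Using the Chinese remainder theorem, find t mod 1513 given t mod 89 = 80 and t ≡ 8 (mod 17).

89⁻¹ mod 17: 89·13 ≡ 1 (mod 17), so 89⁻¹ ≡ 13.
t = 80 + 89·((8 − 80)·13 mod 17) = 80 + 89·16 = 1504.
Check: 1504 mod 89 = 80, 1504 mod 17 = 8. ✓

1504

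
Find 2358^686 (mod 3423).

3249

686 in binary is 1010101110, i.e. 686 = 512 + 128 + 32 + 8 + 4 + 2.
2358^1 ≡ 2358 (mod 3423)
2358^2 ≡ 2358^2 = 5560164 ≡ 1212 (mod 3423)
2358^4 ≡ 1212^2 = 1468944 ≡ 477 (mod 3423)
2358^8 ≡ 477^2 = 227529 ≡ 1611 (mod 3423)
2358^16 ≡ 1611^2 = 2595321 ≡ 687 (mod 3423)
2358^32 ≡ 687^2 = 471969 ≡ 3018 (mod 3423)
2358^64 ≡ 3018^2 = 9108324 ≡ 3144 (mod 3423)
2358^128 ≡ 3144^2 = 9884736 ≡ 2535 (mod 3423)
2358^256 ≡ 2535^2 = 6426225 ≡ 1254 (mod 3423)
2358^512 ≡ 1254^2 = 1572516 ≡ 1359 (mod 3423)
2358^686 = 2358^512 · 2358^128 · 2358^32 · 2358^8 · 2358^4 · 2358^2 ≡ 1359 · 2535 · 3018 · 1611 · 477 · 1212 (mod 3423).
Accumulate the product:
1359 · 2535 = 3445065 ≡ 1527
1527 · 3018 = 4608486 ≡ 1128
1128 · 1611 = 1817208 ≡ 3018
3018 · 477 = 1439586 ≡ 1926
1926 · 1212 = 2334312 ≡ 3249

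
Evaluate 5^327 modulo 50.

25

Compute successive squares:
327 in binary is 101000111, i.e. 327 = 256 + 64 + 4 + 2 + 1.
5^1 ≡ 5 (mod 50)
5^2 ≡ 5^2 = 25 (mod 50)
5^4 ≡ 25^2 = 625 ≡ 25 (mod 50)
5^8 ≡ 25^2 = 625 ≡ 25 (mod 50)
5^16 ≡ 25^2 = 625 ≡ 25 (mod 50)
5^32 ≡ 25^2 = 625 ≡ 25 (mod 50)
5^64 ≡ 25^2 = 625 ≡ 25 (mod 50)
5^128 ≡ 25^2 = 625 ≡ 25 (mod 50)
5^256 ≡ 25^2 = 625 ≡ 25 (mod 50)
5^327 = 5^256 × 5^64 × 5^4 × 5^2 × 5^1 ≡ 25 × 25 × 25 × 25 × 5 (mod 50).
Accumulate the product:
25 × 25 = 625 ≡ 25
25 × 25 = 625 ≡ 25
25 × 25 = 625 ≡ 25
25 × 5 = 125 ≡ 25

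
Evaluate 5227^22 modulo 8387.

7794

Using repeated squaring:
22 in binary is 10110, i.e. 22 = 16 + 4 + 2.
5227^1 ≡ 5227 (mod 8387)
5227^2 ≡ 5227^2 = 27321529 ≡ 5070 (mod 8387)
5227^4 ≡ 5070^2 = 25704900 ≡ 7132 (mod 8387)
5227^8 ≡ 7132^2 = 50865424 ≡ 6656 (mod 8387)
5227^16 ≡ 6656^2 = 44302336 ≡ 2202 (mod 8387)
5227^22 = 5227^16 · 5227^4 · 5227^2 ≡ 2202 · 7132 · 5070 (mod 8387).
Accumulate the product:
2202 · 7132 = 15704664 ≡ 4200
4200 · 5070 = 21294000 ≡ 7794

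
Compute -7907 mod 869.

783

-7907 = -10×869 + 783, so -7907 ≡ 783 (mod 869).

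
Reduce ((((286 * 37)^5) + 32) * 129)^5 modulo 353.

286 * 37 = 10582 ≡ 345 (mod 353)
(345)^5 ≡ 61 (mod 353)
61 + 32 = 93
93 * 129 = 11997 ≡ 348 (mod 353)
(348)^5 ≡ 52 (mod 353)

52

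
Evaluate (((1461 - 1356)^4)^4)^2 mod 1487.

1461 - 1356 = 105
(105)^4 ≡ 271 (mod 1487)
(271)^4 ≡ 996 (mod 1487)
(996)^2 ≡ 187 (mod 1487)

187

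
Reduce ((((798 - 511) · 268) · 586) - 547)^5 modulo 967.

212

798 - 511 = 287
287 · 268 = 76916 ≡ 523 (mod 967)
523 · 586 = 306478 ≡ 906 (mod 967)
906 - 547 = 359
(359)^5 ≡ 212 (mod 967)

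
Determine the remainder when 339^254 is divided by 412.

By square-and-multiply:
254 in binary is 11111110, i.e. 254 = 128 + 64 + 32 + 16 + 8 + 4 + 2.
339^1 ≡ 339 (mod 412)
339^2 ≡ 339^2 = 114921 ≡ 385 (mod 412)
339^4 ≡ 385^2 = 148225 ≡ 317 (mod 412)
339^8 ≡ 317^2 = 100489 ≡ 373 (mod 412)
339^16 ≡ 373^2 = 139129 ≡ 285 (mod 412)
339^32 ≡ 285^2 = 81225 ≡ 61 (mod 412)
339^64 ≡ 61^2 = 3721 ≡ 13 (mod 412)
339^128 ≡ 13^2 = 169 (mod 412)
339^254 = 339^128 * 339^64 * 339^32 * 339^16 * 339^8 * 339^4 * 339^2 ≡ 169 * 13 * 61 * 285 * 373 * 317 * 385 (mod 412).
Accumulate the product:
169 * 13 = 2197 ≡ 137
137 * 61 = 8357 ≡ 117
117 * 285 = 33345 ≡ 385
385 * 373 = 143605 ≡ 229
229 * 317 = 72593 ≡ 81
81 * 385 = 31185 ≡ 285

285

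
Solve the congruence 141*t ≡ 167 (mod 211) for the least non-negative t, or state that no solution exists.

gcd(141, 211) = 1, so a unique solution mod 211 exists.
141⁻¹ ≡ 3 (mod 211).
t ≡ 3*167 ≡ 79 (mod 211).

79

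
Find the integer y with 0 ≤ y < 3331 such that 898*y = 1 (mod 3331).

753

3331 = 3*898 + 637
898 = 1*637 + 261
637 = 2*261 + 115
261 = 2*115 + 31
115 = 3*31 + 22
31 = 1*22 + 9
22 = 2*9 + 4
9 = 2*4 + 1
4 = 4*1 + 0
gcd(898, 3331) = 1, so the inverse exists.
Bézout: 1 = −203*3331 + 753*898.
So 898⁻¹ ≡ 753 (mod 3331).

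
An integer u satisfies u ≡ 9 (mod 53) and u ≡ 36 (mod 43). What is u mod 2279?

53⁻¹ mod 43: 53·13 ≡ 1 (mod 43), so 53⁻¹ ≡ 13.
u = 9 + 53·((36 − 9)·13 mod 43) = 9 + 53·7 = 380.
Check: 380 mod 53 = 9, 380 mod 43 = 36. ✓

380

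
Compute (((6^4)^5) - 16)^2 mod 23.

0

(6)^4 ≡ 8 (mod 23)
(8)^5 ≡ 16 (mod 23)
16 - 16 = 0
(0)^2 ≡ 0 (mod 23)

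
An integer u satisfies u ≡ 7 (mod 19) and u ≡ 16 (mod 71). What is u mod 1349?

1223

19⁻¹ mod 71: 19·15 ≡ 1 (mod 71), so 19⁻¹ ≡ 15.
u = 7 + 19·((16 − 7)·15 mod 71) = 7 + 19·64 = 1223.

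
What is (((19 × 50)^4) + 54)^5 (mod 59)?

8

19 × 50 = 950 ≡ 6 (mod 59)
(6)^4 ≡ 57 (mod 59)
57 + 54 = 111 ≡ 52 (mod 59)
(52)^5 ≡ 8 (mod 59)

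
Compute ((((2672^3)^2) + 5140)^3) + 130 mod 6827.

1648

(2672)^3 ≡ 2441 (mod 6827)
(2441)^2 ≡ 5337 (mod 6827)
5337 + 5140 = 10477 ≡ 3650 (mod 6827)
(3650)^3 ≡ 1518 (mod 6827)
1518 + 130 = 1648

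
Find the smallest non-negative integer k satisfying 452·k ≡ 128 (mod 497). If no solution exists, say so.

207

gcd(452, 497) = 1, so a unique solution mod 497 exists.
452⁻¹ ≡ 254 (mod 497).
k ≡ 254·128 ≡ 207 (mod 497).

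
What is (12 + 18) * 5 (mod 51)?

12 + 18 = 30
30 * 5 = 150 ≡ 48 (mod 51)

48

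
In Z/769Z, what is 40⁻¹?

596

By the extended Euclidean algorithm:
769 = 19·40 + 9
40 = 4·9 + 4
9 = 2·4 + 1
4 = 4·1 + 0
gcd(40, 769) = 1, so the inverse exists.
Bézout: 1 = 9·769 − 173·40.
So 40⁻¹ ≡ −173 ≡ 596 (mod 769).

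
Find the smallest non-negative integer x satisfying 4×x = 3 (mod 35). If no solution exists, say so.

gcd(4, 35) = 1, so a unique solution mod 35 exists.
4⁻¹ ≡ 9 (mod 35).
x ≡ 9×3 ≡ 27 (mod 35).

27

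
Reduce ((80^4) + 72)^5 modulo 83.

(80)^4 ≡ 81 (mod 83)
81 + 72 = 153 ≡ 70 (mod 83)
(70)^5 ≡ 49 (mod 83)

49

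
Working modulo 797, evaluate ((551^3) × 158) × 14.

(551)^3 ≡ 227 (mod 797)
227 × 158 = 35866 ≡ 1 (mod 797)
1 × 14 = 14

14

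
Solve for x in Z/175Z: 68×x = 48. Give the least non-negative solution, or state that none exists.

11

gcd(68, 175) = 1, so a unique solution mod 175 exists.
68⁻¹ ≡ 157 (mod 175).
x ≡ 157×48 ≡ 11 (mod 175).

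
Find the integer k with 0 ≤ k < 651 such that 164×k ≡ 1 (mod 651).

Apply the Euclidean algorithm and back-substitute:
651 = 3·164 + 159
164 = 1·159 + 5
159 = 31·5 + 4
5 = 1·4 + 1
4 = 4·1 + 0
gcd(164, 651) = 1, so the inverse exists.
Bézout: 1 = −33·651 + 131·164.
So 164⁻¹ ≡ 131 (mod 651).

131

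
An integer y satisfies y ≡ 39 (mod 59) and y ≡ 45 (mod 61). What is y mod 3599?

3461

59⁻¹ mod 61: 59·30 ≡ 1 (mod 61), so 59⁻¹ ≡ 30.
y = 39 + 59·((45 − 39)·30 mod 61) = 39 + 59·58 = 3461.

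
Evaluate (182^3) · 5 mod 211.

13

(182)^3 ≡ 87 (mod 211)
87 · 5 = 435 ≡ 13 (mod 211)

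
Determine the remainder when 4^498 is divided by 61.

58

Using repeated squaring:
4^1 ≡ 4 (mod 61)
4^2 ≡ 4^2 = 16 (mod 61)
4^4 ≡ 16^2 = 256 ≡ 12 (mod 61)
4^8 ≡ 12^2 = 144 ≡ 22 (mod 61)
4^16 ≡ 22^2 = 484 ≡ 57 (mod 61)
4^32 ≡ 57^2 = 3249 ≡ 16 (mod 61)
4^64 ≡ 16^2 = 256 ≡ 12 (mod 61)
4^128 ≡ 12^2 = 144 ≡ 22 (mod 61)
4^256 ≡ 22^2 = 484 ≡ 57 (mod 61)
4^498 = 4^256 · 4^128 · 4^64 · 4^32 · 4^16 · 4^2 ≡ 57 · 22 · 12 · 16 · 57 · 16 (mod 61).
Accumulate the product:
57 · 22 = 1254 ≡ 34
34 · 12 = 408 ≡ 42
42 · 16 = 672 ≡ 1
1 · 57 = 57
57 · 16 = 912 ≡ 58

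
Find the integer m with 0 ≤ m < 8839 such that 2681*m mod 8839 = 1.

7029

8839 = 3·2681 + 796
2681 = 3·796 + 293
796 = 2·293 + 210
293 = 1·210 + 83
210 = 2·83 + 44
83 = 1·44 + 39
44 = 1·39 + 5
39 = 7·5 + 4
5 = 1·4 + 1
4 = 4·1 + 0
gcd(2681, 8839) = 1, so the inverse exists.
Back-substitute for 1:
1 = 1·5 − 1·4
  = −1·39 + 8·5
  = 8·44 − 9·39
  = −9·83 + 17·44
  = 17·210 − 43·83
  = −43·293 + 60·210
  = 60·796 − 163·293
  = −163·2681 + 549·796
  = 549·8839 − 1810·2681
So 2681⁻¹ ≡ −1810 ≡ 7029 (mod 8839).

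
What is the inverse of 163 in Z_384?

Run the extended Euclidean algorithm:
384 = 2*163 + 58
163 = 2*58 + 47
58 = 1*47 + 11
47 = 4*11 + 3
11 = 3*3 + 2
3 = 1*2 + 1
2 = 2*1 + 0
gcd(163, 384) = 1, so the inverse exists.
Back-substitute for 1:
1 = 1*3 − 1*2
  = −1*11 + 4*3
  = 4*47 − 17*11
  = −17*58 + 21*47
  = 21*163 − 59*58
  = −59*384 + 139*163
So 163⁻¹ ≡ 139 (mod 384).

139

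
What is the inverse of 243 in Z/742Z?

742 = 3·243 + 13
243 = 18·13 + 9
13 = 1·9 + 4
9 = 2·4 + 1
4 = 4·1 + 0
gcd(243, 742) = 1, so the inverse exists.
Bézout: 1 = −56·742 + 171·243.
So 243⁻¹ ≡ 171 (mod 742).

171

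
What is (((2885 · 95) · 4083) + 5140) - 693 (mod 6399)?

1951

2885 · 95 = 274075 ≡ 5317 (mod 6399)
5317 · 4083 = 21709311 ≡ 3903 (mod 6399)
3903 + 5140 = 9043 ≡ 2644 (mod 6399)
2644 - 693 = 1951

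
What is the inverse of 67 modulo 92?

Run the extended Euclidean algorithm:
92 = 1·67 + 25
67 = 2·25 + 17
25 = 1·17 + 8
17 = 2·8 + 1
8 = 8·1 + 0
gcd(67, 92) = 1, so the inverse exists.
Back-substitute for 1:
1 = 1·17 − 2·8
  = −2·25 + 3·17
  = 3·67 − 8·25
  = −8·92 + 11·67
So 67⁻¹ ≡ 11 (mod 92).

11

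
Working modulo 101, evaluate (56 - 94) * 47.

32

56 - 94 = -38 ≡ 63 (mod 101)
63 * 47 = 2961 ≡ 32 (mod 101)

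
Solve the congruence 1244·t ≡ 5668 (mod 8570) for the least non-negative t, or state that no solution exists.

gcd(1244, 8570) = 2, and 2 | 5668, so solutions exist.
Divide through by 2: 622·t ≡ 2834 (mod 4285).
622⁻¹ ≡ 4223 (mod 4285).
t ≡ 4223·2834 ≡ 4262 (mod 4285).
The smallest non-negative solution is t = 4262.

4262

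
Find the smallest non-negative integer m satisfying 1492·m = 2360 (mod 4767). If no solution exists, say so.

gcd(1492, 4767) = 1, so a unique solution mod 4767 exists.
1492⁻¹ ≡ 1933 (mod 4767).
m ≡ 1933·2360 ≡ 4628 (mod 4767).

4628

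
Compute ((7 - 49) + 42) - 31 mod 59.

7 - 49 = -42 ≡ 17 (mod 59)
17 + 42 = 59 ≡ 0 (mod 59)
0 - 31 = -31 ≡ 28 (mod 59)

28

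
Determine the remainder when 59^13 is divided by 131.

Using repeated squaring:
13 in binary is 1101, i.e. 13 = 8 + 4 + 1.
59^1 ≡ 59 (mod 131)
59^2 ≡ 59^2 = 3481 ≡ 75 (mod 131)
59^4 ≡ 75^2 = 5625 ≡ 123 (mod 131)
59^8 ≡ 123^2 = 15129 ≡ 64 (mod 131)
59^13 = 59^8 · 59^4 · 59^1 ≡ 64 · 123 · 59 (mod 131).
Accumulate the product:
64 · 123 = 7872 ≡ 12
12 · 59 = 708 ≡ 53

53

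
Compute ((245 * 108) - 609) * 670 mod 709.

245 * 108 = 26460 ≡ 227 (mod 709)
227 - 609 = -382 ≡ 327 (mod 709)
327 * 670 = 219090 ≡ 9 (mod 709)

9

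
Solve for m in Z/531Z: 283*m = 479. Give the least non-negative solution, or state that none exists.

437

gcd(283, 531) = 1, so a unique solution mod 531 exists.
283⁻¹ ≡ 349 (mod 531).
m ≡ 349*479 ≡ 437 (mod 531).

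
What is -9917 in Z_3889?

1750

-9917 = -3·3889 + 1750, so -9917 ≡ 1750 (mod 3889).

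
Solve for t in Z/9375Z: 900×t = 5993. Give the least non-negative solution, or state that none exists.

gcd(900, 9375) = 75, and 75 does not divide 5993.
So the congruence has no solution.

no solution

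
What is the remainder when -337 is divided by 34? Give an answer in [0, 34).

3

-337 = -10*34 + 3, so -337 ≡ 3 (mod 34).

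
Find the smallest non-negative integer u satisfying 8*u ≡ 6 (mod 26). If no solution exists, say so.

4

gcd(8, 26) = 2, and 2 | 6, so solutions exist.
Divide through by 2: 4*u mod 13 = 3.
4⁻¹ ≡ 10 (mod 13).
u ≡ 10*3 ≡ 4 (mod 13).
The smallest non-negative solution is u = 4.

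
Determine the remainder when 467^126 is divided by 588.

126 in binary is 1111110, i.e. 126 = 64 + 32 + 16 + 8 + 4 + 2.
467^1 ≡ 467 (mod 588)
467^2 ≡ 467^2 = 218089 ≡ 529 (mod 588)
467^4 ≡ 529^2 = 279841 ≡ 541 (mod 588)
467^8 ≡ 541^2 = 292681 ≡ 445 (mod 588)
467^16 ≡ 445^2 = 198025 ≡ 457 (mod 588)
467^32 ≡ 457^2 = 208849 ≡ 109 (mod 588)
467^64 ≡ 109^2 = 11881 ≡ 121 (mod 588)
467^126 = 467^64 * 467^32 * 467^16 * 467^8 * 467^4 * 467^2 ≡ 121 * 109 * 457 * 445 * 541 * 529 (mod 588).
Accumulate the product:
121 * 109 = 13189 ≡ 253
253 * 457 = 115621 ≡ 373
373 * 445 = 165985 ≡ 169
169 * 541 = 91429 ≡ 289
289 * 529 = 152881 ≡ 1

1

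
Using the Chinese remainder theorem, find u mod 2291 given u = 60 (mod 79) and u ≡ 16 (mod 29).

79⁻¹ mod 29: 79×18 ≡ 1 (mod 29), so 79⁻¹ ≡ 18.
u = 60 + 79×((16 − 60)×18 mod 29) = 60 + 79×20 = 1640.

1640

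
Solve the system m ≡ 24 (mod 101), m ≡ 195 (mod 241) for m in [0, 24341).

101⁻¹ mod 241: 101×105 ≡ 1 (mod 241), so 101⁻¹ ≡ 105.
m = 24 + 101×((195 − 24)×105 mod 241) = 24 + 101×121 = 12245.
Check: 12245 mod 101 = 24, 12245 mod 241 = 195. ✓

12245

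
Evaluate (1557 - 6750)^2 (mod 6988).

557

1557 - 6750 = -5193 ≡ 1795 (mod 6988)
(1795)^2 ≡ 557 (mod 6988)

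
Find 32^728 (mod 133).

728 in binary is 1011011000, i.e. 728 = 512 + 128 + 64 + 16 + 8.
32^1 ≡ 32 (mod 133)
32^2 ≡ 32^2 = 1024 ≡ 93 (mod 133)
32^4 ≡ 93^2 = 8649 ≡ 4 (mod 133)
32^8 ≡ 4^2 = 16 (mod 133)
32^16 ≡ 16^2 = 256 ≡ 123 (mod 133)
32^32 ≡ 123^2 = 15129 ≡ 100 (mod 133)
32^64 ≡ 100^2 = 10000 ≡ 25 (mod 133)
32^128 ≡ 25^2 = 625 ≡ 93 (mod 133)
32^256 ≡ 93^2 = 8649 ≡ 4 (mod 133)
32^512 ≡ 4^2 = 16 (mod 133)
32^728 = 32^512 * 32^128 * 32^64 * 32^16 * 32^8 ≡ 16 * 93 * 25 * 123 * 16 (mod 133).
Accumulate the product:
16 * 93 = 1488 ≡ 25
25 * 25 = 625 ≡ 93
93 * 123 = 11439 ≡ 1
1 * 16 = 16

16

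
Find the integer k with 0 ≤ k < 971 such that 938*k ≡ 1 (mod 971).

971 = 1*938 + 33
938 = 28*33 + 14
33 = 2*14 + 5
14 = 2*5 + 4
5 = 1*4 + 1
4 = 4*1 + 0
gcd(938, 971) = 1, so the inverse exists.
Back-substitute for 1:
1 = 1*5 − 1*4
  = −1*14 + 3*5
  = 3*33 − 7*14
  = −7*938 + 199*33
  = 199*971 − 206*938
So 938⁻¹ ≡ −206 ≡ 765 (mod 971).

765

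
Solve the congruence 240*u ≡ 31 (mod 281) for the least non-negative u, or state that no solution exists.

198

gcd(240, 281) = 1, so a unique solution mod 281 exists.
240⁻¹ ≡ 233 (mod 281).
u ≡ 233*31 ≡ 198 (mod 281).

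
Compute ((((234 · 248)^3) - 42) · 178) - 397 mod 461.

172

234 · 248 = 58032 ≡ 407 (mod 461)
(407)^3 ≡ 198 (mod 461)
198 - 42 = 156
156 · 178 = 27768 ≡ 108 (mod 461)
108 - 397 = -289 ≡ 172 (mod 461)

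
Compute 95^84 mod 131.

34

Using repeated squaring:
84 in binary is 1010100, i.e. 84 = 64 + 16 + 4.
95^1 ≡ 95 (mod 131)
95^2 ≡ 95^2 = 9025 ≡ 117 (mod 131)
95^4 ≡ 117^2 = 13689 ≡ 65 (mod 131)
95^8 ≡ 65^2 = 4225 ≡ 33 (mod 131)
95^16 ≡ 33^2 = 1089 ≡ 41 (mod 131)
95^32 ≡ 41^2 = 1681 ≡ 109 (mod 131)
95^64 ≡ 109^2 = 11881 ≡ 91 (mod 131)
95^84 = 95^64 × 95^16 × 95^4 ≡ 91 × 41 × 65 (mod 131).
Accumulate the product:
91 × 41 = 3731 ≡ 63
63 × 65 = 4095 ≡ 34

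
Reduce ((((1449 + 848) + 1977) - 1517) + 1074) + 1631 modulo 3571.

1891

1449 + 848 = 2297
2297 + 1977 = 4274 ≡ 703 (mod 3571)
703 - 1517 = -814 ≡ 2757 (mod 3571)
2757 + 1074 = 3831 ≡ 260 (mod 3571)
260 + 1631 = 1891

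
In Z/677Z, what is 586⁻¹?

491

Run the extended Euclidean algorithm:
677 = 1·586 + 91
586 = 6·91 + 40
91 = 2·40 + 11
40 = 3·11 + 7
11 = 1·7 + 4
7 = 1·4 + 3
4 = 1·3 + 1
3 = 3·1 + 0
gcd(586, 677) = 1, so the inverse exists.
Bézout: 1 = 161·677 − 186·586.
So 586⁻¹ ≡ −186 ≡ 491 (mod 677).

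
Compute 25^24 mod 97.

96

24 in binary is 11000, i.e. 24 = 16 + 8.
25^1 ≡ 25 (mod 97)
25^2 ≡ 25^2 = 625 ≡ 43 (mod 97)
25^4 ≡ 43^2 = 1849 ≡ 6 (mod 97)
25^8 ≡ 6^2 = 36 (mod 97)
25^16 ≡ 36^2 = 1296 ≡ 35 (mod 97)
25^24 = 25^16 × 25^8 ≡ 35 × 36 (mod 97).
35 × 36 = 1260 ≡ 96 (mod 97).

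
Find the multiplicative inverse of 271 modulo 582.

451

Run the extended Euclidean algorithm:
582 = 2×271 + 40
271 = 6×40 + 31
40 = 1×31 + 9
31 = 3×9 + 4
9 = 2×4 + 1
4 = 4×1 + 0
gcd(271, 582) = 1, so the inverse exists.
Bézout: 1 = 61×582 − 131×271.
So 271⁻¹ ≡ −131 ≡ 451 (mod 582).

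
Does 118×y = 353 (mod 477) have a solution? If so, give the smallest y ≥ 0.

290

gcd(118, 477) = 1, so a unique solution mod 477 exists.
118⁻¹ ≡ 190 (mod 477).
y ≡ 190×353 ≡ 290 (mod 477).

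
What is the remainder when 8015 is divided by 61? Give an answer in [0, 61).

8015 = 131*61 + 24, so 8015 ≡ 24 (mod 61).

24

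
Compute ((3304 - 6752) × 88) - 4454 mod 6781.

4048

3304 - 6752 = -3448 ≡ 3333 (mod 6781)
3333 × 88 = 293304 ≡ 1721 (mod 6781)
1721 - 4454 = -2733 ≡ 4048 (mod 6781)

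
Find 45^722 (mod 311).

288

By square-and-multiply:
45^1 ≡ 45 (mod 311)
45^2 ≡ 45^2 = 2025 ≡ 159 (mod 311)
45^4 ≡ 159^2 = 25281 ≡ 90 (mod 311)
45^8 ≡ 90^2 = 8100 ≡ 14 (mod 311)
45^16 ≡ 14^2 = 196 (mod 311)
45^32 ≡ 196^2 = 38416 ≡ 163 (mod 311)
45^64 ≡ 163^2 = 26569 ≡ 134 (mod 311)
45^128 ≡ 134^2 = 17956 ≡ 229 (mod 311)
45^256 ≡ 229^2 = 52441 ≡ 193 (mod 311)
45^512 ≡ 193^2 = 37249 ≡ 240 (mod 311)
45^722 = 45^512 * 45^128 * 45^64 * 45^16 * 45^2 ≡ 240 * 229 * 134 * 196 * 159 (mod 311).
Accumulate the product:
240 * 229 = 54960 ≡ 224
224 * 134 = 30016 ≡ 160
160 * 196 = 31360 ≡ 260
260 * 159 = 41340 ≡ 288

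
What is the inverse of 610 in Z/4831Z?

4831 = 7×610 + 561
610 = 1×561 + 49
561 = 11×49 + 22
49 = 2×22 + 5
22 = 4×5 + 2
5 = 2×2 + 1
2 = 2×1 + 0
gcd(610, 4831) = 1, so the inverse exists.
Bézout: 1 = −249×4831 + 1972×610.
So 610⁻¹ ≡ 1972 (mod 4831).

1972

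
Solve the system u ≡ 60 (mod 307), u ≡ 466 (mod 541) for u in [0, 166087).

19401

307⁻¹ mod 541: 307*252 ≡ 1 (mod 541), so 307⁻¹ ≡ 252.
u = 60 + 307*((466 − 60)*252 mod 541) = 60 + 307*63 = 19401.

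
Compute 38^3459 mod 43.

3459 in binary is 110110000011, i.e. 3459 = 2048 + 1024 + 256 + 128 + 2 + 1.
38^1 ≡ 38 (mod 43)
38^2 ≡ 38^2 = 1444 ≡ 25 (mod 43)
38^4 ≡ 25^2 = 625 ≡ 23 (mod 43)
38^8 ≡ 23^2 = 529 ≡ 13 (mod 43)
38^16 ≡ 13^2 = 169 ≡ 40 (mod 43)
38^32 ≡ 40^2 = 1600 ≡ 9 (mod 43)
38^64 ≡ 9^2 = 81 ≡ 38 (mod 43)
38^128 ≡ 38^2 = 1444 ≡ 25 (mod 43)
38^256 ≡ 25^2 = 625 ≡ 23 (mod 43)
38^512 ≡ 23^2 = 529 ≡ 13 (mod 43)
38^1024 ≡ 13^2 = 169 ≡ 40 (mod 43)
38^2048 ≡ 40^2 = 1600 ≡ 9 (mod 43)
38^3459 = 38^2048 * 38^1024 * 38^256 * 38^128 * 38^2 * 38^1 ≡ 9 * 40 * 23 * 25 * 25 * 38 (mod 43).
Accumulate the product:
9 * 40 = 360 ≡ 16
16 * 23 = 368 ≡ 24
24 * 25 = 600 ≡ 41
41 * 25 = 1025 ≡ 36
36 * 38 = 1368 ≡ 35

35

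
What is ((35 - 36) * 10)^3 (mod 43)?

32

35 - 36 = -1 ≡ 42 (mod 43)
42 * 10 = 420 ≡ 33 (mod 43)
(33)^3 ≡ 32 (mod 43)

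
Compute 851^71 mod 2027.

Using repeated squaring:
71 in binary is 1000111, i.e. 71 = 64 + 4 + 2 + 1.
851^1 ≡ 851 (mod 2027)
851^2 ≡ 851^2 = 724201 ≡ 562 (mod 2027)
851^4 ≡ 562^2 = 315844 ≡ 1659 (mod 2027)
851^8 ≡ 1659^2 = 2752281 ≡ 1642 (mod 2027)
851^16 ≡ 1642^2 = 2696164 ≡ 254 (mod 2027)
851^32 ≡ 254^2 = 64516 ≡ 1679 (mod 2027)
851^64 ≡ 1679^2 = 2819041 ≡ 1511 (mod 2027)
851^71 = 851^64 × 851^4 × 851^2 × 851^1 ≡ 1511 × 1659 × 562 × 851 (mod 2027).
Accumulate the product:
1511 × 1659 = 2506749 ≡ 1377
1377 × 562 = 773874 ≡ 1587
1587 × 851 = 1350537 ≡ 555

555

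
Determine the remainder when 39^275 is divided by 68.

23

Using repeated squaring:
39^1 ≡ 39 (mod 68)
39^2 ≡ 39^2 = 1521 ≡ 25 (mod 68)
39^4 ≡ 25^2 = 625 ≡ 13 (mod 68)
39^8 ≡ 13^2 = 169 ≡ 33 (mod 68)
39^16 ≡ 33^2 = 1089 ≡ 1 (mod 68)
39^32 ≡ 1^2 = 1 (mod 68)
39^64 ≡ 1^2 = 1 (mod 68)
39^128 ≡ 1^2 = 1 (mod 68)
39^256 ≡ 1^2 = 1 (mod 68)
39^275 = 39^256 * 39^16 * 39^2 * 39^1 ≡ 1 * 1 * 25 * 39 (mod 68).
Accumulate the product:
1 * 1 = 1
1 * 25 = 25
25 * 39 = 975 ≡ 23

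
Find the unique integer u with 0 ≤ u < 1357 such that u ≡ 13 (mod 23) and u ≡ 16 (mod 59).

23⁻¹ mod 59: 23×18 ≡ 1 (mod 59), so 23⁻¹ ≡ 18.
u = 13 + 23×((16 − 13)×18 mod 59) = 13 + 23×54 = 1255.

1255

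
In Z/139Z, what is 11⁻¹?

139 = 12·11 + 7
11 = 1·7 + 4
7 = 1·4 + 3
4 = 1·3 + 1
3 = 3·1 + 0
gcd(11, 139) = 1, so the inverse exists.
Bézout: 1 = −3·139 + 38·11.
So 11⁻¹ ≡ 38 (mod 139).

38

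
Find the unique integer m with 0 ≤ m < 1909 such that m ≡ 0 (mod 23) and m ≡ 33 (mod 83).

1610

23⁻¹ mod 83: 23×65 ≡ 1 (mod 83), so 23⁻¹ ≡ 65.
m = 0 + 23×((33 − 0)×65 mod 83) = 0 + 23×70 = 1610.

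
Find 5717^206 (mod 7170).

1459

5717^1 ≡ 5717 (mod 7170)
5717^2 ≡ 5717^2 = 32684089 ≡ 3229 (mod 7170)
5717^4 ≡ 3229^2 = 10426441 ≡ 1261 (mod 7170)
5717^8 ≡ 1261^2 = 1590121 ≡ 5551 (mod 7170)
5717^16 ≡ 5551^2 = 30813601 ≡ 4111 (mod 7170)
5717^32 ≡ 4111^2 = 16900321 ≡ 631 (mod 7170)
5717^64 ≡ 631^2 = 398161 ≡ 3811 (mod 7170)
5717^128 ≡ 3811^2 = 14523721 ≡ 4471 (mod 7170)
5717^206 = 5717^128 · 5717^64 · 5717^8 · 5717^4 · 5717^2 ≡ 4471 · 3811 · 5551 · 1261 · 3229 (mod 7170).
Accumulate the product:
4471 · 3811 = 17038981 ≡ 3061
3061 · 5551 = 16991611 ≡ 5881
5881 · 1261 = 7415941 ≡ 2161
2161 · 3229 = 6977869 ≡ 1459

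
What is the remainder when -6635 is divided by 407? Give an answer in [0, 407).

-6635 = -17·407 + 284, so -6635 ≡ 284 (mod 407).

284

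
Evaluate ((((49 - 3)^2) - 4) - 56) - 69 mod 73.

16

49 - 3 = 46
(46)^2 ≡ 72 (mod 73)
72 - 4 = 68
68 - 56 = 12
12 - 69 = -57 ≡ 16 (mod 73)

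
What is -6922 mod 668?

426

-6922 = -11×668 + 426, so -6922 ≡ 426 (mod 668).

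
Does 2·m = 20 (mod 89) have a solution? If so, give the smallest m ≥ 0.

10

gcd(2, 89) = 1, so a unique solution mod 89 exists.
2⁻¹ ≡ 45 (mod 89).
m ≡ 45·20 ≡ 10 (mod 89).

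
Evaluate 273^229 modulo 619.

Using repeated squaring:
229 in binary is 11100101, i.e. 229 = 128 + 64 + 32 + 4 + 1.
273^1 ≡ 273 (mod 619)
273^2 ≡ 273^2 = 74529 ≡ 249 (mod 619)
273^4 ≡ 249^2 = 62001 ≡ 101 (mod 619)
273^8 ≡ 101^2 = 10201 ≡ 297 (mod 619)
273^16 ≡ 297^2 = 88209 ≡ 311 (mod 619)
273^32 ≡ 311^2 = 96721 ≡ 157 (mod 619)
273^64 ≡ 157^2 = 24649 ≡ 508 (mod 619)
273^128 ≡ 508^2 = 258064 ≡ 560 (mod 619)
273^229 = 273^128 × 273^64 × 273^32 × 273^4 × 273^1 ≡ 560 × 508 × 157 × 101 × 273 (mod 619).
Accumulate the product:
560 × 508 = 284480 ≡ 359
359 × 157 = 56363 ≡ 34
34 × 101 = 3434 ≡ 339
339 × 273 = 92547 ≡ 316

316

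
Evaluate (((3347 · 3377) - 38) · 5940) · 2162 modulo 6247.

3347 · 3377 = 11302819 ≡ 1996 (mod 6247)
1996 - 38 = 1958
1958 · 5940 = 11630520 ≡ 4853 (mod 6247)
4853 · 2162 = 10492186 ≡ 3473 (mod 6247)

3473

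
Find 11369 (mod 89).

11369 = 127×89 + 66, so 11369 ≡ 66 (mod 89).

66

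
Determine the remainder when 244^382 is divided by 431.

382 in binary is 101111110, i.e. 382 = 256 + 64 + 32 + 16 + 8 + 4 + 2.
244^1 ≡ 244 (mod 431)
244^2 ≡ 244^2 = 59536 ≡ 58 (mod 431)
244^4 ≡ 58^2 = 3364 ≡ 347 (mod 431)
244^8 ≡ 347^2 = 120409 ≡ 160 (mod 431)
244^16 ≡ 160^2 = 25600 ≡ 171 (mod 431)
244^32 ≡ 171^2 = 29241 ≡ 364 (mod 431)
244^64 ≡ 364^2 = 132496 ≡ 179 (mod 431)
244^128 ≡ 179^2 = 32041 ≡ 147 (mod 431)
244^256 ≡ 147^2 = 21609 ≡ 59 (mod 431)
244^382 = 244^256 * 244^64 * 244^32 * 244^16 * 244^8 * 244^4 * 244^2 ≡ 59 * 179 * 364 * 171 * 160 * 347 * 58 (mod 431).
Accumulate the product:
59 * 179 = 10561 ≡ 217
217 * 364 = 78988 ≡ 115
115 * 171 = 19665 ≡ 270
270 * 160 = 43200 ≡ 100
100 * 347 = 34700 ≡ 220
220 * 58 = 12760 ≡ 261

261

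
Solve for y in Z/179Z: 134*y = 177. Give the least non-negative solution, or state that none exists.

8

gcd(134, 179) = 1, so a unique solution mod 179 exists.
134⁻¹ ≡ 175 (mod 179).
y ≡ 175*177 ≡ 8 (mod 179).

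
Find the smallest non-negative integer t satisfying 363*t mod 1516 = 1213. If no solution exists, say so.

1227

gcd(363, 1516) = 1, so a unique solution mod 1516 exists.
363⁻¹ ≡ 71 (mod 1516).
t ≡ 71*1213 ≡ 1227 (mod 1516).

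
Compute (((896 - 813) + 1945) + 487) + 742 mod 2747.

896 - 813 = 83
83 + 1945 = 2028
2028 + 487 = 2515
2515 + 742 = 3257 ≡ 510 (mod 2747)

510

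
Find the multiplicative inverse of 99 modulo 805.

By the extended Euclidean algorithm:
805 = 8·99 + 13
99 = 7·13 + 8
13 = 1·8 + 5
8 = 1·5 + 3
5 = 1·3 + 2
3 = 1·2 + 1
2 = 2·1 + 0
gcd(99, 805) = 1, so the inverse exists.
Back-substitute for 1:
1 = 1·3 − 1·2
  = −1·5 + 2·3
  = 2·8 − 3·5
  = −3·13 + 5·8
  = 5·99 − 38·13
  = −38·805 + 309·99
So 99⁻¹ ≡ 309 (mod 805).

309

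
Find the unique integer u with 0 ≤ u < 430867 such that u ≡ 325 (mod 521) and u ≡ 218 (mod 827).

404621

521⁻¹ mod 827: 521·727 ≡ 1 (mod 827), so 521⁻¹ ≡ 727.
u = 325 + 521·((218 − 325)·727 mod 827) = 325 + 521·776 = 404621.
Check: 404621 mod 521 = 325, 404621 mod 827 = 218. ✓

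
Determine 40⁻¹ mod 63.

52

Apply the Euclidean algorithm and back-substitute:
63 = 1×40 + 23
40 = 1×23 + 17
23 = 1×17 + 6
17 = 2×6 + 5
6 = 1×5 + 1
5 = 5×1 + 0
gcd(40, 63) = 1, so the inverse exists.
Back-substitute for 1:
1 = 1×6 − 1×5
  = −1×17 + 3×6
  = 3×23 − 4×17
  = −4×40 + 7×23
  = 7×63 − 11×40
So 40⁻¹ ≡ −11 ≡ 52 (mod 63).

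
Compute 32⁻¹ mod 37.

By the extended Euclidean algorithm:
37 = 1×32 + 5
32 = 6×5 + 2
5 = 2×2 + 1
2 = 2×1 + 0
gcd(32, 37) = 1, so the inverse exists.
Back-substitute for 1:
1 = 1×5 − 2×2
  = −2×32 + 13×5
  = 13×37 − 15×32
So 32⁻¹ ≡ −15 ≡ 22 (mod 37).

22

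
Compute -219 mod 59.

-219 = -4×59 + 17, so -219 ≡ 17 (mod 59).

17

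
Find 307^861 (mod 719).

307^1 ≡ 307 (mod 719)
307^2 ≡ 307^2 = 94249 ≡ 60 (mod 719)
307^4 ≡ 60^2 = 3600 ≡ 5 (mod 719)
307^8 ≡ 5^2 = 25 (mod 719)
307^16 ≡ 25^2 = 625 (mod 719)
307^32 ≡ 625^2 = 390625 ≡ 208 (mod 719)
307^64 ≡ 208^2 = 43264 ≡ 124 (mod 719)
307^128 ≡ 124^2 = 15376 ≡ 277 (mod 719)
307^256 ≡ 277^2 = 76729 ≡ 515 (mod 719)
307^512 ≡ 515^2 = 265225 ≡ 633 (mod 719)
307^861 = 307^512 * 307^256 * 307^64 * 307^16 * 307^8 * 307^4 * 307^1 ≡ 633 * 515 * 124 * 625 * 25 * 5 * 307 (mod 719).
Accumulate the product:
633 * 515 = 325995 ≡ 288
288 * 124 = 35712 ≡ 481
481 * 625 = 300625 ≡ 83
83 * 25 = 2075 ≡ 637
637 * 5 = 3185 ≡ 309
309 * 307 = 94863 ≡ 674

674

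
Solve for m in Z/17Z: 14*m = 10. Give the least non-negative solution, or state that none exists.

gcd(14, 17) = 1, so a unique solution mod 17 exists.
14⁻¹ ≡ 11 (mod 17).
m ≡ 11*10 ≡ 8 (mod 17).

8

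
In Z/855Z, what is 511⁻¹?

256

Run the extended Euclidean algorithm:
855 = 1*511 + 344
511 = 1*344 + 167
344 = 2*167 + 10
167 = 16*10 + 7
10 = 1*7 + 3
7 = 2*3 + 1
3 = 3*1 + 0
gcd(511, 855) = 1, so the inverse exists.
Bézout: 1 = −153*855 + 256*511.
So 511⁻¹ ≡ 256 (mod 855).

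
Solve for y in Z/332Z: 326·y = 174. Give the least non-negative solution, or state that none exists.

137

gcd(326, 332) = 2, and 2 | 174, so solutions exist.
Divide through by 2: 163·y = 87 (mod 166).
163⁻¹ ≡ 55 (mod 166).
y ≡ 55·87 ≡ 137 (mod 166).
The smallest non-negative solution is y = 137.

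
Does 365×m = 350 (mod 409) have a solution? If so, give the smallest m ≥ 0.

85

gcd(365, 409) = 1, so a unique solution mod 409 exists.
365⁻¹ ≡ 158 (mod 409).
m ≡ 158×350 ≡ 85 (mod 409).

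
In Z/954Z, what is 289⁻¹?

954 = 3*289 + 87
289 = 3*87 + 28
87 = 3*28 + 3
28 = 9*3 + 1
3 = 3*1 + 0
gcd(289, 954) = 1, so the inverse exists.
Back-substitute for 1:
1 = 1*28 − 9*3
  = −9*87 + 28*28
  = 28*289 − 93*87
  = −93*954 + 307*289
So 289⁻¹ ≡ 307 (mod 954).

307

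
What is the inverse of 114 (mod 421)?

373

421 = 3*114 + 79
114 = 1*79 + 35
79 = 2*35 + 9
35 = 3*9 + 8
9 = 1*8 + 1
8 = 8*1 + 0
gcd(114, 421) = 1, so the inverse exists.
Back-substitute for 1:
1 = 1*9 − 1*8
  = −1*35 + 4*9
  = 4*79 − 9*35
  = −9*114 + 13*79
  = 13*421 − 48*114
So 114⁻¹ ≡ −48 ≡ 373 (mod 421).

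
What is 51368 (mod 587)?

51368 = 87*587 + 299, so 51368 ≡ 299 (mod 587).

299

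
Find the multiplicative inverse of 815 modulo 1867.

1867 = 2×815 + 237
815 = 3×237 + 104
237 = 2×104 + 29
104 = 3×29 + 17
29 = 1×17 + 12
17 = 1×12 + 5
12 = 2×5 + 2
5 = 2×2 + 1
2 = 2×1 + 0
gcd(815, 1867) = 1, so the inverse exists.
Back-substitute for 1:
1 = 1×5 − 2×2
  = −2×12 + 5×5
  = 5×17 − 7×12
  = −7×29 + 12×17
  = 12×104 − 43×29
  = −43×237 + 98×104
  = 98×815 − 337×237
  = −337×1867 + 772×815
So 815⁻¹ ≡ 772 (mod 1867).

772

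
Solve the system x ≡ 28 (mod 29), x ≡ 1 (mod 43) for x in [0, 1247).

173

29⁻¹ mod 43: 29*3 ≡ 1 (mod 43), so 29⁻¹ ≡ 3.
x = 28 + 29*((1 − 28)*3 mod 43) = 28 + 29*5 = 173.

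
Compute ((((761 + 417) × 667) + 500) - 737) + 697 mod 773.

45

761 + 417 = 1178 ≡ 405 (mod 773)
405 × 667 = 270135 ≡ 358 (mod 773)
358 + 500 = 858 ≡ 85 (mod 773)
85 - 737 = -652 ≡ 121 (mod 773)
121 + 697 = 818 ≡ 45 (mod 773)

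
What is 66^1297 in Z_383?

By square-and-multiply:
1297 in binary is 10100010001, i.e. 1297 = 1024 + 256 + 16 + 1.
66^1 ≡ 66 (mod 383)
66^2 ≡ 66^2 = 4356 ≡ 143 (mod 383)
66^4 ≡ 143^2 = 20449 ≡ 150 (mod 383)
66^8 ≡ 150^2 = 22500 ≡ 286 (mod 383)
66^16 ≡ 286^2 = 81796 ≡ 217 (mod 383)
66^32 ≡ 217^2 = 47089 ≡ 363 (mod 383)
66^64 ≡ 363^2 = 131769 ≡ 17 (mod 383)
66^128 ≡ 17^2 = 289 (mod 383)
66^256 ≡ 289^2 = 83521 ≡ 27 (mod 383)
66^512 ≡ 27^2 = 729 ≡ 346 (mod 383)
66^1024 ≡ 346^2 = 119716 ≡ 220 (mod 383)
66^1297 = 66^1024 × 66^256 × 66^16 × 66^1 ≡ 220 × 27 × 217 × 66 (mod 383).
Accumulate the product:
220 × 27 = 5940 ≡ 195
195 × 217 = 42315 ≡ 185
185 × 66 = 12210 ≡ 337

337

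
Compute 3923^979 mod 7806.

2579

Using repeated squaring:
979 in binary is 1111010011, i.e. 979 = 512 + 256 + 128 + 64 + 16 + 2 + 1.
3923^1 ≡ 3923 (mod 7806)
3923^2 ≡ 3923^2 = 15389929 ≡ 4303 (mod 7806)
3923^4 ≡ 4303^2 = 18515809 ≡ 7783 (mod 7806)
3923^8 ≡ 7783^2 = 60575089 ≡ 529 (mod 7806)
3923^16 ≡ 529^2 = 279841 ≡ 6631 (mod 7806)
3923^32 ≡ 6631^2 = 43970161 ≡ 6769 (mod 7806)
3923^64 ≡ 6769^2 = 45819361 ≡ 5947 (mod 7806)
3923^128 ≡ 5947^2 = 35366809 ≡ 5629 (mod 7806)
3923^256 ≡ 5629^2 = 31685641 ≡ 1087 (mod 7806)
3923^512 ≡ 1087^2 = 1181569 ≡ 2863 (mod 7806)
3923^979 = 3923^512 × 3923^256 × 3923^128 × 3923^64 × 3923^16 × 3923^2 × 3923^1 ≡ 2863 × 1087 × 5629 × 5947 × 6631 × 4303 × 3923 (mod 7806).
Accumulate the product:
2863 × 1087 = 3112081 ≡ 5293
5293 × 5629 = 29794297 ≡ 6601
6601 × 5947 = 39256147 ≡ 7579
7579 × 6631 = 50256349 ≡ 1321
1321 × 4303 = 5684263 ≡ 1495
1495 × 3923 = 5864885 ≡ 2579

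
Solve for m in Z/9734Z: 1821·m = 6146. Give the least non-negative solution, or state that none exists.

8834

gcd(1821, 9734) = 1, so a unique solution mod 9734 exists.
1821⁻¹ ≡ 2507 (mod 9734).
m ≡ 2507·6146 ≡ 8834 (mod 9734).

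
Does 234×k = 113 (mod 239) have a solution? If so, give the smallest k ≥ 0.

gcd(234, 239) = 1, so a unique solution mod 239 exists.
234⁻¹ ≡ 191 (mod 239).
k ≡ 191×113 ≡ 73 (mod 239).

73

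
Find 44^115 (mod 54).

Using repeated squaring:
115 in binary is 1110011, i.e. 115 = 64 + 32 + 16 + 2 + 1.
44^1 ≡ 44 (mod 54)
44^2 ≡ 44^2 = 1936 ≡ 46 (mod 54)
44^4 ≡ 46^2 = 2116 ≡ 10 (mod 54)
44^8 ≡ 10^2 = 100 ≡ 46 (mod 54)
44^16 ≡ 46^2 = 2116 ≡ 10 (mod 54)
44^32 ≡ 10^2 = 100 ≡ 46 (mod 54)
44^64 ≡ 46^2 = 2116 ≡ 10 (mod 54)
44^115 = 44^64 * 44^32 * 44^16 * 44^2 * 44^1 ≡ 10 * 46 * 10 * 46 * 44 (mod 54).
Accumulate the product:
10 * 46 = 460 ≡ 28
28 * 10 = 280 ≡ 10
10 * 46 = 460 ≡ 28
28 * 44 = 1232 ≡ 44

44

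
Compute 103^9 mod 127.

9 in binary is 1001, i.e. 9 = 8 + 1.
103^1 ≡ 103 (mod 127)
103^2 ≡ 103^2 = 10609 ≡ 68 (mod 127)
103^4 ≡ 68^2 = 4624 ≡ 52 (mod 127)
103^8 ≡ 52^2 = 2704 ≡ 37 (mod 127)
103^9 = 103^8 * 103^1 ≡ 37 * 103 (mod 127).
37 * 103 = 3811 ≡ 1 (mod 127).

1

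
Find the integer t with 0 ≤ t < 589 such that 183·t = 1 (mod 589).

103

Apply the Euclidean algorithm and back-substitute:
589 = 3*183 + 40
183 = 4*40 + 23
40 = 1*23 + 17
23 = 1*17 + 6
17 = 2*6 + 5
6 = 1*5 + 1
5 = 5*1 + 0
gcd(183, 589) = 1, so the inverse exists.
Bézout: 1 = −32*589 + 103*183.
So 183⁻¹ ≡ 103 (mod 589).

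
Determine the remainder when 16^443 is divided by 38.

28

443 in binary is 110111011, i.e. 443 = 256 + 128 + 32 + 16 + 8 + 2 + 1.
16^1 ≡ 16 (mod 38)
16^2 ≡ 16^2 = 256 ≡ 28 (mod 38)
16^4 ≡ 28^2 = 784 ≡ 24 (mod 38)
16^8 ≡ 24^2 = 576 ≡ 6 (mod 38)
16^16 ≡ 6^2 = 36 (mod 38)
16^32 ≡ 36^2 = 1296 ≡ 4 (mod 38)
16^64 ≡ 4^2 = 16 (mod 38)
16^128 ≡ 16^2 = 256 ≡ 28 (mod 38)
16^256 ≡ 28^2 = 784 ≡ 24 (mod 38)
16^443 = 16^256 * 16^128 * 16^32 * 16^16 * 16^8 * 16^2 * 16^1 ≡ 24 * 28 * 4 * 36 * 6 * 28 * 16 (mod 38).
Accumulate the product:
24 * 28 = 672 ≡ 26
26 * 4 = 104 ≡ 28
28 * 36 = 1008 ≡ 20
20 * 6 = 120 ≡ 6
6 * 28 = 168 ≡ 16
16 * 16 = 256 ≡ 28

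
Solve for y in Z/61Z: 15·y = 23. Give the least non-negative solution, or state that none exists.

30

gcd(15, 61) = 1, so a unique solution mod 61 exists.
15⁻¹ ≡ 57 (mod 61).
y ≡ 57·23 ≡ 30 (mod 61).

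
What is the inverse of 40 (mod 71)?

71 = 1×40 + 31
40 = 1×31 + 9
31 = 3×9 + 4
9 = 2×4 + 1
4 = 4×1 + 0
gcd(40, 71) = 1, so the inverse exists.
Bézout: 1 = −9×71 + 16×40.
So 40⁻¹ ≡ 16 (mod 71).

16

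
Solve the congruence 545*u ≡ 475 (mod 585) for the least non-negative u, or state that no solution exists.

32

gcd(545, 585) = 5, and 5 | 475, so solutions exist.
Divide through by 5: 109*u ≡ 95 (mod 117).
109⁻¹ ≡ 73 (mod 117).
u ≡ 73*95 ≡ 32 (mod 117).
The smallest non-negative solution is u = 32.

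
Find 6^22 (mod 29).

23

22 in binary is 10110, i.e. 22 = 16 + 4 + 2.
6^1 ≡ 6 (mod 29)
6^2 ≡ 6^2 = 36 ≡ 7 (mod 29)
6^4 ≡ 7^2 = 49 ≡ 20 (mod 29)
6^8 ≡ 20^2 = 400 ≡ 23 (mod 29)
6^16 ≡ 23^2 = 529 ≡ 7 (mod 29)
6^22 = 6^16 * 6^4 * 6^2 ≡ 7 * 20 * 7 (mod 29).
Accumulate the product:
7 * 20 = 140 ≡ 24
24 * 7 = 168 ≡ 23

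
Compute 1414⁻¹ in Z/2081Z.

2081 = 1×1414 + 667
1414 = 2×667 + 80
667 = 8×80 + 27
80 = 2×27 + 26
27 = 1×26 + 1
26 = 26×1 + 0
gcd(1414, 2081) = 1, so the inverse exists.
Back-substitute for 1:
1 = 1×27 − 1×26
  = −1×80 + 3×27
  = 3×667 − 25×80
  = −25×1414 + 53×667
  = 53×2081 − 78×1414
So 1414⁻¹ ≡ −78 ≡ 2003 (mod 2081).

2003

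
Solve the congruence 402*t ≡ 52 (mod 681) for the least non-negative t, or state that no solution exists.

gcd(402, 681) = 3, and 3 does not divide 52.
So the congruence has no solution.

no solution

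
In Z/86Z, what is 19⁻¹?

77

86 = 4×19 + 10
19 = 1×10 + 9
10 = 1×9 + 1
9 = 9×1 + 0
gcd(19, 86) = 1, so the inverse exists.
Back-substitute for 1:
1 = 1×10 − 1×9
  = −1×19 + 2×10
  = 2×86 − 9×19
So 19⁻¹ ≡ −9 ≡ 77 (mod 86).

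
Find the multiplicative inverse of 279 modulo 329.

125

By the extended Euclidean algorithm:
329 = 1*279 + 50
279 = 5*50 + 29
50 = 1*29 + 21
29 = 1*21 + 8
21 = 2*8 + 5
8 = 1*5 + 3
5 = 1*3 + 2
3 = 1*2 + 1
2 = 2*1 + 0
gcd(279, 329) = 1, so the inverse exists.
Back-substitute for 1:
1 = 1*3 − 1*2
  = −1*5 + 2*3
  = 2*8 − 3*5
  = −3*21 + 8*8
  = 8*29 − 11*21
  = −11*50 + 19*29
  = 19*279 − 106*50
  = −106*329 + 125*279
So 279⁻¹ ≡ 125 (mod 329).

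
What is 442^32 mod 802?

Using repeated squaring:
442^1 ≡ 442 (mod 802)
442^2 ≡ 442^2 = 195364 ≡ 478 (mod 802)
442^4 ≡ 478^2 = 228484 ≡ 716 (mod 802)
442^8 ≡ 716^2 = 512656 ≡ 178 (mod 802)
442^16 ≡ 178^2 = 31684 ≡ 406 (mod 802)
442^32 ≡ 406^2 = 164836 ≡ 426 (mod 802)
So 442^32 ≡ 426 (mod 802).

426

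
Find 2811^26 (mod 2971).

590

By square-and-multiply:
26 in binary is 11010, i.e. 26 = 16 + 8 + 2.
2811^1 ≡ 2811 (mod 2971)
2811^2 ≡ 2811^2 = 7901721 ≡ 1832 (mod 2971)
2811^4 ≡ 1832^2 = 3356224 ≡ 1965 (mod 2971)
2811^8 ≡ 1965^2 = 3861225 ≡ 1896 (mod 2971)
2811^16 ≡ 1896^2 = 3594816 ≡ 2877 (mod 2971)
2811^26 = 2811^16 · 2811^8 · 2811^2 ≡ 2877 · 1896 · 1832 (mod 2971).
Accumulate the product:
2877 · 1896 = 5454792 ≡ 36
36 · 1832 = 65952 ≡ 590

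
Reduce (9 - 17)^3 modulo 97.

9 - 17 = -8 ≡ 89 (mod 97)
(89)^3 ≡ 70 (mod 97)

70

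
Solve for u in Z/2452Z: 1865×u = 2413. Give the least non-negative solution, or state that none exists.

gcd(1865, 2452) = 1, so a unique solution mod 2452 exists.
1865⁻¹ ≡ 1061 (mod 2452).
u ≡ 1061×2413 ≡ 305 (mod 2452).

305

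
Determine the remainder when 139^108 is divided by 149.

96

By square-and-multiply:
139^1 ≡ 139 (mod 149)
139^2 ≡ 139^2 = 19321 ≡ 100 (mod 149)
139^4 ≡ 100^2 = 10000 ≡ 17 (mod 149)
139^8 ≡ 17^2 = 289 ≡ 140 (mod 149)
139^16 ≡ 140^2 = 19600 ≡ 81 (mod 149)
139^32 ≡ 81^2 = 6561 ≡ 5 (mod 149)
139^64 ≡ 5^2 = 25 (mod 149)
139^108 = 139^64 × 139^32 × 139^8 × 139^4 ≡ 25 × 5 × 140 × 17 (mod 149).
Accumulate the product:
25 × 5 = 125
125 × 140 = 17500 ≡ 67
67 × 17 = 1139 ≡ 96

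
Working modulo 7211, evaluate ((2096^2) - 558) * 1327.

(2096)^2 ≡ 1717 (mod 7211)
1717 - 558 = 1159
1159 * 1327 = 1537993 ≡ 2050 (mod 7211)

2050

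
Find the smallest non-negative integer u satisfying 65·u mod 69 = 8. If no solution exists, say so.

67

gcd(65, 69) = 1, so a unique solution mod 69 exists.
65⁻¹ ≡ 17 (mod 69).
u ≡ 17·8 ≡ 67 (mod 69).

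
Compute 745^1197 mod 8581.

Compute successive squares:
1197 in binary is 10010101101, i.e. 1197 = 1024 + 128 + 32 + 8 + 4 + 1.
745^1 ≡ 745 (mod 8581)
745^2 ≡ 745^2 = 555025 ≡ 5841 (mod 8581)
745^4 ≡ 5841^2 = 34117281 ≡ 7806 (mod 8581)
745^8 ≡ 7806^2 = 60933636 ≡ 8536 (mod 8581)
745^16 ≡ 8536^2 = 72863296 ≡ 2025 (mod 8581)
745^32 ≡ 2025^2 = 4100625 ≡ 7488 (mod 8581)
745^64 ≡ 7488^2 = 56070144 ≡ 1890 (mod 8581)
745^128 ≡ 1890^2 = 3572100 ≡ 2404 (mod 8581)
745^256 ≡ 2404^2 = 5779216 ≡ 4203 (mod 8581)
745^512 ≡ 4203^2 = 17665209 ≡ 5511 (mod 8581)
745^1024 ≡ 5511^2 = 30371121 ≡ 2962 (mod 8581)
745^1197 = 745^1024 * 745^128 * 745^32 * 745^8 * 745^4 * 745^1 ≡ 2962 * 2404 * 7488 * 8536 * 7806 * 745 (mod 8581).
Accumulate the product:
2962 * 2404 = 7120648 ≡ 6999
6999 * 7488 = 52408512 ≡ 4345
4345 * 8536 = 37088920 ≡ 1838
1838 * 7806 = 14347428 ≡ 8577
8577 * 745 = 6389865 ≡ 5601

5601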